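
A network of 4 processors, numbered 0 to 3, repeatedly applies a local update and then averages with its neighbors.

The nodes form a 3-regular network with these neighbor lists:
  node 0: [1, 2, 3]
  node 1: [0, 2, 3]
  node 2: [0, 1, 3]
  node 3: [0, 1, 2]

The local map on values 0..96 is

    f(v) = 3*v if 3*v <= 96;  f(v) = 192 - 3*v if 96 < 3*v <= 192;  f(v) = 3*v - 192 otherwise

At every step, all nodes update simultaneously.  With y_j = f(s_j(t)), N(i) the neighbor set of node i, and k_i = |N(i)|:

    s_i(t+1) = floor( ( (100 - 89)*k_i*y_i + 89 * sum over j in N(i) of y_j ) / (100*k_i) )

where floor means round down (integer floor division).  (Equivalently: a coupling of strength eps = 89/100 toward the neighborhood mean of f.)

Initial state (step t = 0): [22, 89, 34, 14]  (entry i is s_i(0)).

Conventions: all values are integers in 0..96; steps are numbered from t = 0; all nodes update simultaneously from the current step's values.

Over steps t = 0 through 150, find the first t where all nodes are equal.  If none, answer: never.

Simulating step by step:
t=0: [22, 89, 34, 14]  (not all equal)
t=1: [68, 66, 64, 73]  (not all equal)
t=2: [11, 12, 13, 8]  (not all equal)
t=3: [33, 32, 31, 34]  (not all equal)
t=4: [93, 92, 93, 93]  (not all equal)
t=5: [86, 86, 86, 86]  (all equal)

Answer: 5
Key observation: Synchronization is absorbing here: once all nodes are equal they stay equal, and step 5 is the first all-equal step.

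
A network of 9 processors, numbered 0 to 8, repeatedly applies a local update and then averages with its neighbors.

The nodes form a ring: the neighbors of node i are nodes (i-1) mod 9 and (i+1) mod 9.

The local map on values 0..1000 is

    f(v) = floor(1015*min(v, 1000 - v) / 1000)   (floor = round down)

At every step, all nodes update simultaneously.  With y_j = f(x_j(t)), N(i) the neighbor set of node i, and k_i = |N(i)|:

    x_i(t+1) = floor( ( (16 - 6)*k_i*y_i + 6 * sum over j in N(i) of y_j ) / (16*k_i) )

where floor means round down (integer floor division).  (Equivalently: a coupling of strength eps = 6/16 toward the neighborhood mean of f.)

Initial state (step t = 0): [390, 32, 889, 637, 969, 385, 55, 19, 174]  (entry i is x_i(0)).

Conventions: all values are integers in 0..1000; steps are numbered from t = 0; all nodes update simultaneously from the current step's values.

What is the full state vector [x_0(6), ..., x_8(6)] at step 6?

Simulating step by step:
t=0: [390, 32, 889, 637, 969, 385, 55, 19, 174]
t=1: [285, 115, 145, 256, 161, 259, 111, 55, 187]
t=2: [237, 154, 162, 220, 199, 215, 129, 90, 182]
t=3: [213, 173, 173, 207, 208, 198, 139, 115, 177]
t=4: [201, 182, 181, 203, 208, 191, 147, 132, 174]
t=5: [195, 187, 187, 202, 206, 188, 154, 144, 173]
t=6: [191, 190, 192, 202, 204, 187, 160, 153, 173]

Answer: [191, 190, 192, 202, 204, 187, 160, 153, 173]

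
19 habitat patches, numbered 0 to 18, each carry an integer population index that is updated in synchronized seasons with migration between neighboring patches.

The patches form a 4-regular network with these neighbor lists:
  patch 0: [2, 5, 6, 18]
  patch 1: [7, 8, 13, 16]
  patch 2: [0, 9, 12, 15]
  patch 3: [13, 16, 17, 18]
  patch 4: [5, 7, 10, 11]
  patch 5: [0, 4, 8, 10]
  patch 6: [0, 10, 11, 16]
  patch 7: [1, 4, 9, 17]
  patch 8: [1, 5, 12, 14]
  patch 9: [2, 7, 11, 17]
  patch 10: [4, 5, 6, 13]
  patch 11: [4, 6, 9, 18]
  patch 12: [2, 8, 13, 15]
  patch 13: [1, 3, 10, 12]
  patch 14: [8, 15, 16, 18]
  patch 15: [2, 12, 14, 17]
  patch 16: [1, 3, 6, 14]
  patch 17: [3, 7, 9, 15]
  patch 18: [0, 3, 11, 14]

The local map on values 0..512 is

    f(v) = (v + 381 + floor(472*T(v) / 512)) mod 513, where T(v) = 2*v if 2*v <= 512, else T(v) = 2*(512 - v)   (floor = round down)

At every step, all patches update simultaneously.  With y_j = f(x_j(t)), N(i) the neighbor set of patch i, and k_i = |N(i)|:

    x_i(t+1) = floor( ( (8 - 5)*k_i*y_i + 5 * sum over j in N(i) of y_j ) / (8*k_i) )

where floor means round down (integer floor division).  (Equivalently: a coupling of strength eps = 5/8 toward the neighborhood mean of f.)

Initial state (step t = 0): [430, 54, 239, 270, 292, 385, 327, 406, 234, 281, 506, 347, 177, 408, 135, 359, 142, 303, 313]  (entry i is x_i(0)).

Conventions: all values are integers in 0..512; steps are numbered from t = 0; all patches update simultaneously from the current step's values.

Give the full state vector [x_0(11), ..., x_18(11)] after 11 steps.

Simulating step by step:
t=0: [430, 54, 239, 270, 292, 385, 327, 406, 234, 281, 506, 347, 177, 408, 135, 359, 142, 303, 313]
t=1: [258, 199, 229, 153, 229, 324, 182, 203, 184, 109, 305, 28, 300, 307, 224, 300, 158, 189, 134]
t=2: [134, 348, 56, 271, 153, 90, 284, 326, 304, 272, 86, 300, 92, 143, 345, 167, 372, 303, 304]
t=3: [132, 132, 133, 160, 160, 156, 163, 74, 57, 47, 160, 90, 155, 152, 147, 160, 208, 94, 73]
t=4: [241, 226, 228, 272, 251, 260, 303, 138, 190, 91, 318, 160, 255, 299, 245, 273, 356, 163, 180]
t=5: [93, 382, 50, 223, 133, 114, 157, 259, 265, 190, 48, 217, 112, 124, 232, 98, 296, 205, 217]
t=6: [205, 249, 140, 376, 211, 143, 222, 278, 165, 313, 153, 408, 140, 267, 123, 157, 224, 346, 358]
t=7: [410, 176, 266, 356, 348, 346, 456, 113, 254, 138, 318, 411, 254, 203, 341, 235, 388, 144, 445]
t=8: [322, 324, 156, 448, 109, 92, 385, 213, 101, 254, 149, 350, 125, 320, 163, 77, 387, 257, 390]
t=9: [230, 187, 181, 331, 206, 149, 308, 233, 168, 164, 237, 192, 174, 162, 312, 180, 381, 197, 304]
t=10: [121, 334, 312, 208, 287, 239, 161, 258, 299, 319, 184, 290, 359, 249, 209, 330, 260, 277, 90]
t=11: [160, 48, 133, 223, 108, 122, 236, 56, 176, 47, 221, 103, 216, 238, 215, 174, 226, 116, 231]

Answer: [160, 48, 133, 223, 108, 122, 236, 56, 176, 47, 221, 103, 216, 238, 215, 174, 226, 116, 231]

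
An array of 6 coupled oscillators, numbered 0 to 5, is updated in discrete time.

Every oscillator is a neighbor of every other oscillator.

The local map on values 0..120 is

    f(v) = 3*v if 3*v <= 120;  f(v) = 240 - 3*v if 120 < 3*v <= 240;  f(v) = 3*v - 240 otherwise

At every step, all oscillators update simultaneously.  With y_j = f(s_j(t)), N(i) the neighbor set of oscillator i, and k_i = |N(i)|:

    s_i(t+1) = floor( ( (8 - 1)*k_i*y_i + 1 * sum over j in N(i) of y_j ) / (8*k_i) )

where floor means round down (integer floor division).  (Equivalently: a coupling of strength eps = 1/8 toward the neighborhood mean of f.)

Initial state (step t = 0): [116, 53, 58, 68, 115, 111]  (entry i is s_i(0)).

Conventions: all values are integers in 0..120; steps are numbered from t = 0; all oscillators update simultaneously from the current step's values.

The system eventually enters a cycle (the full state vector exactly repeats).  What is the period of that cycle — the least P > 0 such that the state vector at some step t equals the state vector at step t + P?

Answer: 10
Key observation: The state at step 77, [59, 46, 59, 46, 59, 59], reappears at step 87 — and no state repeats earlier — so the cycle the system enters has period 10.

Derivation:
t=0: [116, 53, 58, 68, 115, 111]
t=1: [104, 81, 68, 42, 101, 91]
t=2: [69, 10, 38, 104, 61, 36]
t=3: [38, 35, 107, 71, 58, 102]
t=4: [108, 100, 80, 34, 67, 67]
t=5: [79, 59, 8, 94, 41, 41]
t=6: [11, 62, 29, 44, 108, 108]
t=7: [39, 57, 85, 103, 82, 82]
t=8: [106, 65, 19, 65, 12, 12]
t=9: [73, 45, 55, 45, 38, 38]
t=10: [31, 102, 77, 102, 110, 110]
t=11: [89, 66, 18, 66, 86, 86]
t=12: [27, 40, 50, 40, 20, 20]
t=13: [82, 115, 89, 115, 64, 64]
t=14: [13, 97, 31, 97, 49, 49]
t=15: [43, 53, 89, 53, 89, 89]
t=16: [103, 77, 31, 77, 31, 31]
t=17: [67, 16, 88, 16, 88, 88]
t=18: [38, 45, 25, 45, 25, 25]
t=19: [110, 102, 77, 102, 77, 77]
t=20: [82, 62, 13, 62, 13, 13]
t=21: [10, 51, 38, 51, 38, 38]
t=22: [39, 87, 110, 87, 110, 110]
t=23: [110, 28, 87, 28, 87, 87]
t=24: [84, 79, 25, 79, 25, 25]
t=25: [16, 8, 69, 8, 69, 69]
t=26: [45, 25, 32, 25, 32, 32]
t=27: [102, 77, 95, 77, 95, 95]
t=28: [61, 13, 43, 13, 43, 43]
t=29: [60, 44, 106, 44, 106, 106]
t=30: [63, 104, 79, 104, 79, 79]
t=31: [48, 66, 7, 66, 7, 7]
t=32: [87, 41, 23, 41, 23, 23]
t=33: [29, 111, 70, 111, 70, 70]
t=34: [83, 88, 34, 88, 34, 34]
t=35: [16, 29, 95, 29, 95, 95]
t=36: [49, 82, 47, 82, 47, 47]
t=37: [89, 15, 94, 15, 94, 94]
t=38: [29, 44, 41, 44, 41, 41]
t=39: [90, 108, 115, 108, 115, 115]
t=40: [38, 84, 102, 84, 102, 102]
t=41: [105, 18, 64, 18, 64, 64]
t=42: [71, 54, 48, 54, 48, 48]
t=43: [34, 78, 93, 78, 93, 93]
t=44: [92, 10, 38, 10, 38, 38]
t=45: [41, 36, 107, 36, 107, 107]
t=46: [113, 106, 83, 106, 83, 83]
t=47: [91, 73, 14, 73, 14, 14]
t=48: [33, 22, 40, 22, 40, 40]
t=49: [98, 70, 116, 70, 116, 116]
t=50: [56, 36, 102, 36, 102, 102]
t=51: [73, 103, 68, 103, 68, 68]
t=52: [24, 65, 37, 65, 37, 37]
t=53: [73, 50, 106, 50, 106, 106]
t=54: [28, 87, 77, 87, 77, 77]
t=55: [75, 21, 11, 21, 11, 11]
t=56: [18, 59, 34, 59, 34, 34]
t=57: [58, 65, 98, 65, 98, 98]
t=58: [64, 46, 53, 46, 53, 53]
t=59: [53, 99, 81, 99, 81, 81]
t=60: [73, 53, 7, 53, 7, 7]
t=61: [24, 75, 24, 75, 24, 24]
t=62: [69, 20, 69, 20, 69, 69]
t=63: [34, 57, 34, 57, 34, 34]
t=64: [100, 72, 100, 72, 100, 100]
t=65: [58, 27, 58, 27, 58, 58]
t=66: [66, 79, 66, 79, 66, 66]
t=67: [40, 6, 40, 6, 40, 40]
t=68: [114, 28, 114, 28, 114, 114]
t=69: [101, 85, 101, 85, 101, 101]
t=70: [60, 19, 60, 19, 60, 60]
t=71: [59, 57, 59, 57, 59, 59]
t=72: [63, 68, 63, 68, 63, 63]
t=73: [50, 37, 50, 37, 50, 50]
t=74: [91, 108, 91, 108, 91, 91]
t=75: [35, 78, 35, 78, 35, 35]
t=76: [100, 15, 100, 15, 100, 100]
t=77: [59, 46, 59, 46, 59, 59]
t=78: [64, 98, 64, 98, 64, 64]
t=79: [48, 53, 48, 53, 48, 48]
t=80: [95, 82, 95, 82, 95, 95]
t=81: [43, 9, 43, 9, 43, 43]
t=82: [106, 35, 106, 35, 106, 106]
t=83: [79, 102, 79, 102, 79, 79]
t=84: [6, 59, 6, 59, 6, 6]
t=85: [20, 58, 20, 58, 20, 20]
t=86: [60, 65, 60, 65, 60, 60]
t=87: [59, 46, 59, 46, 59, 59]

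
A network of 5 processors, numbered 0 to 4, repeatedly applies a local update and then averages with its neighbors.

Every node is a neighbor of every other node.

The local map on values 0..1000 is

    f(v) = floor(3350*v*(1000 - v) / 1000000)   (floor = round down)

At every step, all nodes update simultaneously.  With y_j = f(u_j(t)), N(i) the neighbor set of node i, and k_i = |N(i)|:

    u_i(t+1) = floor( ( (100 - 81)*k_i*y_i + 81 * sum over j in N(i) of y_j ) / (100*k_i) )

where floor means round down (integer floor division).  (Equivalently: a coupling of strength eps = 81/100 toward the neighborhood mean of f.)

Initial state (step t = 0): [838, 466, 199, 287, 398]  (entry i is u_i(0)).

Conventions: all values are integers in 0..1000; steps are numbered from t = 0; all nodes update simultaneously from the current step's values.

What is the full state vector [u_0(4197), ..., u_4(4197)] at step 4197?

Answer: [463, 463, 463, 463, 463]
Key observation: The state at step 12, [834, 834, 834, 834, 834], reappears at step 16: the system is in a cycle of period 4 from step 12 on.  Therefore the state at step 4197 equals the state at step 12 + ((4197 - 12) mod 4) = 13, which is [463, 463, 463, 463, 463].

Derivation:
t=0: [838, 466, 199, 287, 398]
t=1: [663, 659, 663, 661, 659]
t=2: [750, 749, 750, 750, 749]
t=3: [628, 628, 628, 628, 628]
t=4: [782, 782, 782, 782, 782]
t=5: [571, 571, 571, 571, 571]
t=6: [820, 820, 820, 820, 820]
t=7: [494, 494, 494, 494, 494]
t=8: [837, 837, 837, 837, 837]
t=9: [457, 457, 457, 457, 457]
t=10: [831, 831, 831, 831, 831]
t=11: [470, 470, 470, 470, 470]
t=12: [834, 834, 834, 834, 834]
t=13: [463, 463, 463, 463, 463]
t=14: [832, 832, 832, 832, 832]
t=15: [468, 468, 468, 468, 468]
t=16: [834, 834, 834, 834, 834]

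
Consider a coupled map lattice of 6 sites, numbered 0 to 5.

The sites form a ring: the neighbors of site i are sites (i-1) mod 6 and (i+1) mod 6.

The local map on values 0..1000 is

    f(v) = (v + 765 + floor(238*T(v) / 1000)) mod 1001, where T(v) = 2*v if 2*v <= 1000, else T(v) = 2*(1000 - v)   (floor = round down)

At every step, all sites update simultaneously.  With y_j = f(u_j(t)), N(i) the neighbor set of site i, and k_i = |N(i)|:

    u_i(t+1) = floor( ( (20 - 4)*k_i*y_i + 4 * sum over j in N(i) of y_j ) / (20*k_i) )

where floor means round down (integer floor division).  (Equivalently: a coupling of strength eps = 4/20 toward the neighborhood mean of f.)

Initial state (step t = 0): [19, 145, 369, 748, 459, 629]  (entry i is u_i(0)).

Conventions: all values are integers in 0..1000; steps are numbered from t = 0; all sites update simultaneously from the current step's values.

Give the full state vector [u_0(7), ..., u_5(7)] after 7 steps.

Answer: [502, 457, 312, 382, 435, 493]

Derivation:
t=0: [19, 145, 369, 748, 459, 629]
t=1: [789, 893, 407, 579, 472, 578]
t=2: [647, 667, 416, 516, 476, 544]
t=3: [574, 566, 412, 492, 476, 524]
t=4: [537, 520, 400, 475, 473, 511]
t=5: [518, 497, 380, 453, 466, 503]
t=6: [508, 481, 352, 423, 454, 498]
t=7: [502, 457, 312, 382, 435, 493]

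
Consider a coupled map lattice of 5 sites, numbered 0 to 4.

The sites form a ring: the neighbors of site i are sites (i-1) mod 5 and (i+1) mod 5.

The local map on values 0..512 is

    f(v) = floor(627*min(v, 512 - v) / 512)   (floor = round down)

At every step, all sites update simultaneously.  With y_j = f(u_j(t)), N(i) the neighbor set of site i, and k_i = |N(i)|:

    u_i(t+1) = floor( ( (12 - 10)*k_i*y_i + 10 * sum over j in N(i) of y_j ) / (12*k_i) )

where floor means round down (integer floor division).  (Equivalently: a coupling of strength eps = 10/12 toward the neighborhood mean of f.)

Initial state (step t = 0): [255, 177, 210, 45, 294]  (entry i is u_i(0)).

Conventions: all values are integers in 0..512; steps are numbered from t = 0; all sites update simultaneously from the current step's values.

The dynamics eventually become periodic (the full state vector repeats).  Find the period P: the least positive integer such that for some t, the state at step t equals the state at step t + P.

Simulating step by step:
t=0: [255, 177, 210, 45, 294]
t=1: [252, 273, 155, 227, 197]
t=2: [273, 255, 268, 225, 283]
t=3: [295, 297, 294, 286, 282]
t=4: [270, 265, 268, 273, 272]
t=5: [297, 297, 297, 294, 293]
t=6: [265, 263, 264, 265, 265]
t=7: [302, 302, 303, 302, 302]
t=8: [257, 256, 256, 256, 257]
t=9: [312, 312, 313, 312, 312]
t=10: [244, 243, 243, 243, 244]
t=11: [297, 297, 297, 297, 297]
t=12: [263, 263, 263, 263, 263]
t=13: [304, 304, 304, 304, 304]
t=14: [254, 254, 254, 254, 254]
t=15: [311, 311, 311, 311, 311]
t=16: [246, 246, 246, 246, 246]
t=17: [301, 301, 301, 301, 301]
t=18: [258, 258, 258, 258, 258]
t=19: [311, 311, 311, 311, 311]

Answer: 4
Key observation: The state at step 15, [311, 311, 311, 311, 311], reappears at step 19 — and no state repeats earlier — so the cycle the system enters has period 4.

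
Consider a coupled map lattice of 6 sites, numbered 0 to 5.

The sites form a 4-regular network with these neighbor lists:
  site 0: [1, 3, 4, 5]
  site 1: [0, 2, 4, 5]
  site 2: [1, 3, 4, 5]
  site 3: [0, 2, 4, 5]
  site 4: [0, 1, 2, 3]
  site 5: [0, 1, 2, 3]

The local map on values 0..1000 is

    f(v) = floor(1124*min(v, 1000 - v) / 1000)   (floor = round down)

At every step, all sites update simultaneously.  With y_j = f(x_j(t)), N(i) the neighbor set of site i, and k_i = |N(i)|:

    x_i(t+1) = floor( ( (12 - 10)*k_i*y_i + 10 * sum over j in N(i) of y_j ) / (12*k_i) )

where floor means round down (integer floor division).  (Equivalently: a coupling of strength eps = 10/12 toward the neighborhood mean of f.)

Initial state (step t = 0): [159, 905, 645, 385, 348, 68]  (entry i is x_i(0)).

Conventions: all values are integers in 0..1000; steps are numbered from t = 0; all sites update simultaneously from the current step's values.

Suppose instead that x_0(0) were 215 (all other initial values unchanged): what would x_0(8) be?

Simulating step by step:
t=0: [215, 905, 645, 385, 348, 68]
t=1: [249, 248, 275, 302, 310, 258]
t=2: [307, 301, 312, 311, 309, 299]
t=3: [342, 343, 343, 345, 345, 343]
t=4: [385, 385, 385, 385, 385, 385]
t=5: [432, 432, 432, 432, 432, 432]
t=6: [485, 485, 485, 485, 485, 485]
t=7: [545, 545, 545, 545, 545, 545]
t=8: [511, 511, 511, 511, 511, 511]

Answer: x_0(8) = 511
Key observation: This trace re-runs the system from the modified initial state.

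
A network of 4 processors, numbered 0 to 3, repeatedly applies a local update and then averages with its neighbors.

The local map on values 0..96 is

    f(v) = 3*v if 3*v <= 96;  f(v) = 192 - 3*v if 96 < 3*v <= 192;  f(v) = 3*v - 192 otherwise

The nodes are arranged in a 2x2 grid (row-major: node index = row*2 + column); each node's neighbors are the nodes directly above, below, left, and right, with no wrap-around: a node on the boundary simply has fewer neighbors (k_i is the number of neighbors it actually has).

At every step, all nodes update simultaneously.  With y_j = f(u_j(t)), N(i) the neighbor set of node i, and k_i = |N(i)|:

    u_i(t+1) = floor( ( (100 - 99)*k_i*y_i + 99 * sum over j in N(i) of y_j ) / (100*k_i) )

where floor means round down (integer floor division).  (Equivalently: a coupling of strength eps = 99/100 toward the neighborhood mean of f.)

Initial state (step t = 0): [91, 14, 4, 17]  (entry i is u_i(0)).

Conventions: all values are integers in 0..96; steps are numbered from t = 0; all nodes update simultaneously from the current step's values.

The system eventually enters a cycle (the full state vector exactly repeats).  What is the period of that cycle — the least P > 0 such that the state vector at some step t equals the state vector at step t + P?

Simulating step by step:
t=0: [91, 14, 4, 17]
t=1: [27, 65, 65, 27]
t=2: [3, 80, 80, 3]
t=3: [47, 9, 9, 47]
t=4: [27, 50, 50, 27]
t=5: [42, 80, 80, 42]
t=6: [48, 65, 65, 48]
t=7: [3, 47, 47, 3]
t=8: [50, 9, 9, 50]
t=9: [27, 41, 41, 27]
t=10: [69, 80, 80, 69]
t=11: [47, 15, 15, 47]
t=12: [45, 50, 50, 45]
t=13: [42, 56, 56, 42]
t=14: [24, 65, 65, 24]
t=15: [3, 71, 71, 3]
t=16: [20, 9, 9, 20]
t=17: [27, 59, 59, 27]
t=18: [15, 80, 80, 15]
t=19: [47, 45, 45, 47]
t=20: [56, 51, 51, 56]
t=21: [38, 24, 24, 38]
t=22: [72, 77, 77, 72]
t=23: [38, 24, 24, 38]

Answer: 2
Key observation: The state at step 21, [38, 24, 24, 38], reappears at step 23 — and no state repeats earlier — so the cycle the system enters has period 2.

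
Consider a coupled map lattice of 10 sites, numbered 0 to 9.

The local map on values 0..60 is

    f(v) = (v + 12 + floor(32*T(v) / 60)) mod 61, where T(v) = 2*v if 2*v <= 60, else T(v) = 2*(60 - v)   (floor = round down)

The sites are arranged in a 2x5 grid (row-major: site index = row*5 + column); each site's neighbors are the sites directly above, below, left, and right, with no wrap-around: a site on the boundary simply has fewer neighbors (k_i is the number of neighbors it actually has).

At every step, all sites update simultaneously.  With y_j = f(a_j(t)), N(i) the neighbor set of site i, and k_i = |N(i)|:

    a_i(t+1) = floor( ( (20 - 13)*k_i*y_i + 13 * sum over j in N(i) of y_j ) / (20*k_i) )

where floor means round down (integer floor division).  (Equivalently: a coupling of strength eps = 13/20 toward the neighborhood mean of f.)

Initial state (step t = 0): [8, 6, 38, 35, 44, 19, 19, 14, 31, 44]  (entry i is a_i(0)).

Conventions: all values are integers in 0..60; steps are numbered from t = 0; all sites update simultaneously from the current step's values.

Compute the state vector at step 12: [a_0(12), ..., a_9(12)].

Simulating step by step:
t=0: [8, 6, 38, 35, 44, 19, 19, 14, 31, 44]
t=1: [34, 28, 20, 12, 12, 43, 42, 30, 18, 12]
t=2: [10, 19, 30, 42, 36, 12, 11, 29, 35, 40]
t=3: [39, 34, 20, 12, 12, 34, 32, 16, 11, 12]
t=4: [12, 20, 38, 39, 36, 12, 19, 37, 37, 35]
t=5: [41, 40, 20, 12, 12, 40, 39, 20, 12, 12]
t=6: [12, 20, 40, 39, 36, 12, 20, 40, 39, 36]
t=7: [41, 40, 20, 12, 12, 41, 40, 20, 12, 12]
t=8: [12, 20, 40, 39, 36, 12, 20, 40, 39, 36]
t=9: [41, 40, 20, 12, 12, 41, 40, 20, 12, 12]
t=10: [12, 20, 40, 39, 36, 12, 20, 40, 39, 36]
t=11: [41, 40, 20, 12, 12, 41, 40, 20, 12, 12]
t=12: [12, 20, 40, 39, 36, 12, 20, 40, 39, 36]

Answer: [12, 20, 40, 39, 36, 12, 20, 40, 39, 36]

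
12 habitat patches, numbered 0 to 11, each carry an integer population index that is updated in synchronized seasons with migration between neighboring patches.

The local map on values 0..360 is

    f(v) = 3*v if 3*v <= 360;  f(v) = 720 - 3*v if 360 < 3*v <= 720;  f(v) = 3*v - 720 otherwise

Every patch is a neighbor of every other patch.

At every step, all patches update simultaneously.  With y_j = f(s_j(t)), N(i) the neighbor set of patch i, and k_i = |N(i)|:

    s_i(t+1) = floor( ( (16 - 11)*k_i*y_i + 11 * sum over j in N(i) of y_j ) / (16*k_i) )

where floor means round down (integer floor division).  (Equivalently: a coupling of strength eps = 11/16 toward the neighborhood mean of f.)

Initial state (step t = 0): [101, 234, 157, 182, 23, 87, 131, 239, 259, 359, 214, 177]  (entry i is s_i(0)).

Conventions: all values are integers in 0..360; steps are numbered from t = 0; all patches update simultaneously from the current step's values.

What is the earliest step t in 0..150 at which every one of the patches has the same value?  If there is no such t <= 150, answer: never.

Simulating step by step:
t=0: [101, 234, 157, 182, 23, 87, 131, 239, 259, 359, 214, 177]  (not all equal)
t=1: [206, 134, 192, 173, 147, 195, 212, 131, 144, 219, 149, 177]  (not all equal)
t=2: [175, 229, 186, 200, 219, 183, 171, 231, 222, 165, 218, 197]  (not all equal)
t=3: [139, 99, 131, 120, 106, 133, 142, 97, 104, 147, 107, 123]  (not all equal)
t=4: [311, 310, 317, 325, 315, 316, 309, 308, 313, 305, 316, 323]  (not all equal)
t=5: [219, 219, 224, 230, 222, 223, 218, 217, 221, 215, 223, 228]  (not all equal)
t=6: [57, 57, 53, 48, 54, 54, 57, 58, 55, 60, 54, 50]  (not all equal)
t=7: [165, 165, 162, 159, 163, 163, 165, 166, 164, 168, 163, 160]  (not all equal)
t=8: [228, 228, 230, 232, 229, 229, 228, 227, 228, 225, 229, 231]  (not all equal)
t=9: [34, 34, 33, 31, 33, 33, 34, 35, 34, 36, 33, 32]  (not all equal)
t=10: [100, 100, 100, 98, 100, 100, 100, 101, 100, 102, 100, 99]  (not all equal)
t=11: [300, 300, 300, 298, 300, 300, 300, 300, 300, 301, 300, 299]  (not all equal)
t=12: [179, 179, 179, 178, 179, 179, 179, 179, 179, 180, 179, 178]  (not all equal)
t=13: [183, 183, 183, 183, 183, 183, 183, 183, 183, 182, 183, 183]  (not all equal)
t=14: [171, 171, 171, 171, 171, 171, 171, 171, 171, 171, 171, 171]  (all equal)

Answer: 14
Key observation: Synchronization is absorbing here: once all patches are equal they stay equal, and step 14 is the first all-equal step.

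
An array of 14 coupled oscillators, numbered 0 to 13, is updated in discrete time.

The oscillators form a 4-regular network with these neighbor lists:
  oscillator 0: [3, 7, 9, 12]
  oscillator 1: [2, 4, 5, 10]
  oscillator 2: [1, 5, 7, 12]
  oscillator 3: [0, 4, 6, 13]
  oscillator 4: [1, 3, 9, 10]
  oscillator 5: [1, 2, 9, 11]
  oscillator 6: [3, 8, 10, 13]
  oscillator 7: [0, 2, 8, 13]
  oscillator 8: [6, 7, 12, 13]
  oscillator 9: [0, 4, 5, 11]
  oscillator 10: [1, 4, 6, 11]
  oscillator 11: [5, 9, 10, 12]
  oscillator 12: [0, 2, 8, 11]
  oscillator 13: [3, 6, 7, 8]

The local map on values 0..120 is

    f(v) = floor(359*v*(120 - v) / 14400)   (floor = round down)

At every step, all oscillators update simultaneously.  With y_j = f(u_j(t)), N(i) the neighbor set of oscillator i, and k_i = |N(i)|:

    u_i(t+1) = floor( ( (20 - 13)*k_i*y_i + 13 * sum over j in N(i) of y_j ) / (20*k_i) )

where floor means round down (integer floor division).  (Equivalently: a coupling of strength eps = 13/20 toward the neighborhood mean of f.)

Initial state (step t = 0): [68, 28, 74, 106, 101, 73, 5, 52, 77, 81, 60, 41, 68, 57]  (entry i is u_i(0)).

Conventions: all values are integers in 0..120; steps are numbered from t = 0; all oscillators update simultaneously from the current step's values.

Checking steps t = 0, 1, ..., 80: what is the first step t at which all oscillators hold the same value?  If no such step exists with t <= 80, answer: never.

Simulating step by step:
t=0: [68, 28, 74, 106, 101, 73, 5, 52, 77, 81, 60, 41, 68, 57]  (not all equal)
t=1: [77, 71, 82, 51, 59, 79, 53, 86, 74, 76, 64, 83, 85, 66]  (not all equal)
t=2: [80, 84, 77, 86, 87, 80, 87, 78, 81, 82, 86, 79, 77, 84]  (not all equal)
t=3: [78, 75, 80, 73, 72, 78, 73, 79, 77, 77, 73, 78, 80, 75]  (not all equal)
t=4: [81, 83, 80, 84, 84, 81, 84, 80, 82, 82, 84, 81, 80, 83]  (not all equal)
t=5: [77, 76, 78, 75, 75, 77, 75, 78, 77, 77, 75, 77, 78, 76]  (not all equal)
t=6: [82, 82, 81, 83, 83, 82, 83, 81, 82, 82, 83, 82, 81, 82]  (not all equal)
t=7: [77, 76, 77, 76, 76, 77, 76, 77, 77, 76, 76, 77, 77, 76]  (not all equal)
t=8: [82, 82, 82, 82, 83, 82, 82, 82, 82, 82, 82, 82, 82, 82]  (not all equal)
t=9: [77, 76, 77, 76, 76, 77, 77, 77, 77, 76, 76, 77, 77, 77]  (not all equal)
t=10: [82, 82, 82, 82, 83, 82, 82, 82, 82, 82, 82, 82, 82, 82]  (not all equal)

Answer: never
Key observation: The state at step 8 reappears at step 10 — the system is in a cycle of period 2 from step 8 on.  No step 0..10 is synchronized, and the cycle repeats forever, so no step up to 80 (or ever) has all oscillators equal.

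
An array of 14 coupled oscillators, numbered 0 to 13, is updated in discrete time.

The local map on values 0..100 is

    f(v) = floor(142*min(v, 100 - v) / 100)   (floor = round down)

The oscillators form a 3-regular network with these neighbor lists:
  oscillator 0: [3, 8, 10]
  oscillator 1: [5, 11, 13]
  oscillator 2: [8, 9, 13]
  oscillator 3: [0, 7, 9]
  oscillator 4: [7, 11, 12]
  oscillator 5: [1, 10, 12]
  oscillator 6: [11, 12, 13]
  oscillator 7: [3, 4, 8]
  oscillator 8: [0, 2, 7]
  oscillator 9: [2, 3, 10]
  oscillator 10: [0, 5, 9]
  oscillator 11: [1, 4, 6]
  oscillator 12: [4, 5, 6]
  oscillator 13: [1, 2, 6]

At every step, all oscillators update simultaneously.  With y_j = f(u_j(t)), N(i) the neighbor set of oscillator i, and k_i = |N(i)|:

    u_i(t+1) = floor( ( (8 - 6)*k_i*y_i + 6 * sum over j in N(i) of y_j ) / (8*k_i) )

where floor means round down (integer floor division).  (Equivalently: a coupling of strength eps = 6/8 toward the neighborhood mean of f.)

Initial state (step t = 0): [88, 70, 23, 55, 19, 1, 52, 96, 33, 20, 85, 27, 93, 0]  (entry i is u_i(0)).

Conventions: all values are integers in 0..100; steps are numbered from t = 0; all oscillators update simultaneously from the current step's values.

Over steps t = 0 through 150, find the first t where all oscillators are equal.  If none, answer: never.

Answer: 36
Key observation: Synchronization is absorbing here: once all oscillators are equal they stay equal, and step 36 is the first all-equal step.

Derivation:
t=0: [88, 70, 23, 55, 19, 1, 52, 96, 33, 20, 85, 27, 93, 0]  (not all equal)
t=1: [36, 20, 26, 28, 19, 18, 28, 35, 25, 36, 16, 43, 26, 35]  (not all equal)
t=2: [36, 40, 42, 47, 43, 27, 46, 37, 42, 37, 37, 38, 31, 38]  (not all equal)
t=3: [57, 50, 55, 55, 52, 47, 53, 59, 55, 57, 48, 58, 52, 58]  (not all equal)
t=4: [63, 63, 61, 60, 63, 68, 63, 63, 61, 63, 64, 66, 67, 64]  (not all equal)
t=5: [53, 49, 53, 53, 49, 48, 49, 53, 53, 53, 50, 51, 48, 52]  (not all equal)
t=6: [67, 68, 66, 66, 68, 69, 68, 66, 66, 67, 67, 69, 68, 68]  (not all equal)
t=7: [47, 44, 46, 47, 45, 45, 44, 47, 47, 47, 45, 44, 44, 45]  (not all equal)
t=8: [65, 62, 65, 66, 63, 62, 62, 65, 65, 65, 64, 62, 62, 63]  (not all equal)
t=9: [49, 52, 49, 48, 51, 52, 52, 49, 49, 49, 50, 52, 52, 51]  (not all equal)
t=10: [69, 68, 69, 68, 68, 68, 68, 68, 69, 69, 69, 68, 68, 68]  (not all equal)
t=11: [44, 45, 44, 44, 45, 44, 45, 44, 44, 44, 44, 45, 45, 44]  (not all equal)
t=12: [62, 62, 62, 62, 62, 62, 62, 62, 62, 62, 62, 63, 62, 62]  (not all equal)
t=13: [53, 52, 53, 53, 52, 53, 52, 53, 53, 53, 53, 52, 53, 53]  (not all equal)
t=14: [66, 67, 66, 66, 67, 66, 67, 66, 66, 66, 66, 68, 67, 67]  (not all equal)
t=15: [48, 46, 47, 48, 46, 47, 45, 47, 48, 48, 48, 45, 46, 46]  (not all equal)
t=16: [68, 64, 66, 67, 64, 66, 64, 66, 67, 67, 67, 64, 64, 64]  (not all equal)
t=17: [45, 50, 47, 46, 50, 49, 51, 47, 46, 46, 46, 51, 50, 50]  (not all equal)
t=18: [64, 70, 66, 64, 69, 69, 70, 66, 65, 65, 65, 70, 70, 69]  (not all equal)
t=19: [50, 43, 47, 49, 44, 44, 42, 48, 49, 49, 48, 42, 43, 44]  (not all equal)
t=20: [69, 61, 66, 69, 62, 63, 60, 67, 68, 68, 67, 60, 61, 62]  (not all equal)
t=21: [44, 54, 47, 44, 52, 52, 55, 47, 45, 45, 46, 55, 54, 53]  (not all equal)
t=22: [63, 65, 64, 63, 65, 65, 64, 64, 64, 64, 64, 64, 66, 65]  (not all equal)
t=23: [51, 49, 50, 51, 49, 49, 49, 50, 51, 51, 50, 50, 49, 50]  (not all equal)
t=24: [69, 70, 70, 69, 70, 69, 70, 69, 70, 70, 69, 69, 69, 70]  (not all equal)
t=25: [43, 43, 42, 43, 43, 43, 43, 43, 43, 43, 43, 42, 43, 42]  (not all equal)
t=26: [61, 60, 60, 61, 60, 61, 60, 61, 60, 60, 61, 60, 61, 60]  (not all equal)
t=27: [55, 55, 56, 55, 55, 55, 55, 55, 55, 55, 55, 56, 55, 56]  (not all equal)
t=28: [63, 62, 62, 63, 62, 63, 62, 63, 62, 62, 63, 62, 63, 62]  (not all equal)
t=29: [52, 52, 53, 52, 52, 52, 52, 52, 52, 52, 52, 53, 52, 53]  (not all equal)
t=30: [68, 67, 67, 68, 67, 68, 67, 68, 67, 67, 68, 67, 68, 67]  (not all equal)
t=31: [45, 45, 46, 45, 45, 45, 45, 45, 45, 45, 45, 46, 45, 46]  (not all equal)
t=32: [63, 64, 64, 63, 63, 63, 64, 63, 63, 63, 63, 63, 63, 64]  (not all equal)
t=33: [52, 51, 51, 52, 52, 51, 51, 52, 51, 51, 52, 51, 51, 51]  (not all equal)
t=34: [68, 69, 69, 68, 68, 68, 69, 68, 68, 68, 68, 68, 68, 69]  (not all equal)
t=35: [45, 44, 44, 45, 45, 44, 44, 45, 44, 44, 45, 44, 44, 44]  (not all equal)
t=36: [62, 62, 62, 62, 62, 62, 62, 62, 62, 62, 62, 62, 62, 62]  (all equal)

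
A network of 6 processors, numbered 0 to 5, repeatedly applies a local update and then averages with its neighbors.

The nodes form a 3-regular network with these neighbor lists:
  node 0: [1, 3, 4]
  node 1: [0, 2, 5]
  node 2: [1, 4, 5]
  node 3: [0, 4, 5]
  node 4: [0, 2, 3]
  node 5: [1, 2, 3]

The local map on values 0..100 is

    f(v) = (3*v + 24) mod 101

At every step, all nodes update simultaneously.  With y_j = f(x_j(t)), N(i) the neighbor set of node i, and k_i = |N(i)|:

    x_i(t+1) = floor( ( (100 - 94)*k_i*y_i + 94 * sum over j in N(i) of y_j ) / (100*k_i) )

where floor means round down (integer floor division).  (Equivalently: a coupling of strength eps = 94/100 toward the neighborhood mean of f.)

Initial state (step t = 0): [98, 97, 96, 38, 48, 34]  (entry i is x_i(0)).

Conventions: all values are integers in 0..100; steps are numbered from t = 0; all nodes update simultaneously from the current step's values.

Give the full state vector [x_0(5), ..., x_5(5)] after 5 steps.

Answer: [50, 38, 49, 51, 39, 32]

Derivation:
t=0: [98, 97, 96, 38, 48, 34]
t=1: [37, 16, 33, 35, 23, 19]
t=2: [62, 47, 78, 66, 31, 43]
t=3: [31, 40, 44, 25, 27, 46]
t=4: [46, 43, 37, 31, 53, 65]
t=5: [50, 38, 49, 51, 39, 32]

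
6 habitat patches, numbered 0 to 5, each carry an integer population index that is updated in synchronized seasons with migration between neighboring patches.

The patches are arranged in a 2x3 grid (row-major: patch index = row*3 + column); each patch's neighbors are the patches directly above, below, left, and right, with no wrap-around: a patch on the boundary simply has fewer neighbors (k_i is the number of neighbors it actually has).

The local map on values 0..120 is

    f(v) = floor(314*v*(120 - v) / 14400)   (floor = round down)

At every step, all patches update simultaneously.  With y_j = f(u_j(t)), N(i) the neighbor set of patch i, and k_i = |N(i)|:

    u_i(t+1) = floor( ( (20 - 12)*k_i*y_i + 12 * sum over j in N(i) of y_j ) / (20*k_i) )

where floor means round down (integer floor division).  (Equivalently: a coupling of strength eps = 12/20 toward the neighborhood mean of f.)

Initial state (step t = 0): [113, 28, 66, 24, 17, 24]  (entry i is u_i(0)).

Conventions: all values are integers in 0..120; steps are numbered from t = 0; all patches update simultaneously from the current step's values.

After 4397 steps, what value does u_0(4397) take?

Answer: u_0(4397) = 74
Key observation: The state at step 5, [74, 74, 74, 74, 74, 74], reappears at step 6: the system is in a cycle of period 1 from step 5 on.  Therefore the state at step 4397 equals the state at step 5 + ((4397 - 5) mod 1) = 5, which is [74, 74, 74, 74, 74, 74].

Derivation:
t=0: [113, 28, 66, 24, 17, 24]
t=1: [38, 48, 62, 36, 46, 54]
t=2: [68, 73, 76, 68, 73, 76]
t=3: [76, 74, 72, 76, 74, 72]
t=4: [72, 73, 74, 72, 73, 74]
t=5: [74, 74, 74, 74, 74, 74]
t=6: [74, 74, 74, 74, 74, 74]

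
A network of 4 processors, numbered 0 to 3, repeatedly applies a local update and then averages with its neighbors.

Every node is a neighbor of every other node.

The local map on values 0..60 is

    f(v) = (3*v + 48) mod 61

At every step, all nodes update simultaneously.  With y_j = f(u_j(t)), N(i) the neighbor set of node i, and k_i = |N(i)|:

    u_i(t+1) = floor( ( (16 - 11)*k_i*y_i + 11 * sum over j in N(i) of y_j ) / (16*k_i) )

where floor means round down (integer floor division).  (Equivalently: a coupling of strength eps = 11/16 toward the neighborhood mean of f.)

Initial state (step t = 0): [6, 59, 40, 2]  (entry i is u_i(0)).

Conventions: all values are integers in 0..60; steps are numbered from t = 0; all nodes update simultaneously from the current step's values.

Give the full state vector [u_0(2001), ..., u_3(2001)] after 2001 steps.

Simulating step by step:
t=0: [6, 59, 40, 2]
t=1: [34, 37, 37, 38]
t=2: [34, 35, 35, 35]
t=3: [30, 30, 30, 30]
t=4: [16, 16, 16, 16]
t=5: [35, 35, 35, 35]
t=6: [31, 31, 31, 31]
t=7: [19, 19, 19, 19]
t=8: [44, 44, 44, 44]
t=9: [58, 58, 58, 58]
t=10: [39, 39, 39, 39]
t=11: [43, 43, 43, 43]
t=12: [55, 55, 55, 55]
t=13: [30, 30, 30, 30]

Answer: [43, 43, 43, 43]
Key observation: The state at step 3, [30, 30, 30, 30], reappears at step 13: the system is in a cycle of period 10 from step 3 on.  Therefore the state at step 2001 equals the state at step 3 + ((2001 - 3) mod 10) = 11, which is [43, 43, 43, 43].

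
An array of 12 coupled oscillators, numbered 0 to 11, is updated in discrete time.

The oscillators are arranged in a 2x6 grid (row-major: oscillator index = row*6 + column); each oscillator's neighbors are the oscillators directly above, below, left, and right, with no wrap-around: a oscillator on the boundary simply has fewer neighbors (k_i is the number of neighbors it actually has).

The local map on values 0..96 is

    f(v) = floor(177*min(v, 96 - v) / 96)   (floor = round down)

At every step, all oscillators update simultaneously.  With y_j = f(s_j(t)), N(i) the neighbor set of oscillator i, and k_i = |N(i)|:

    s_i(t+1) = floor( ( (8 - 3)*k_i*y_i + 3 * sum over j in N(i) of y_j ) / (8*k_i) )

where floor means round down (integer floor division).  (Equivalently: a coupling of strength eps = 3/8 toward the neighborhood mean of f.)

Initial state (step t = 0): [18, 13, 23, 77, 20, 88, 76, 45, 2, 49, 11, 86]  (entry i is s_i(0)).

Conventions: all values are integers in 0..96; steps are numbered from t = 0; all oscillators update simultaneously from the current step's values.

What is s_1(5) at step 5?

Answer: s_1(5) = 56

Derivation:
t=0: [18, 13, 23, 77, 20, 88, 76, 45, 2, 49, 11, 86]
t=1: [31, 34, 33, 42, 31, 18, 44, 59, 28, 61, 30, 17]
t=2: [62, 61, 61, 70, 56, 37, 74, 66, 55, 62, 53, 35]
t=3: [58, 62, 63, 54, 69, 68, 46, 56, 69, 63, 74, 67]
t=4: [71, 64, 61, 69, 51, 51, 79, 70, 54, 58, 45, 50]
t=5: [45, 56, 63, 57, 77, 82, 36, 50, 70, 69, 80, 83]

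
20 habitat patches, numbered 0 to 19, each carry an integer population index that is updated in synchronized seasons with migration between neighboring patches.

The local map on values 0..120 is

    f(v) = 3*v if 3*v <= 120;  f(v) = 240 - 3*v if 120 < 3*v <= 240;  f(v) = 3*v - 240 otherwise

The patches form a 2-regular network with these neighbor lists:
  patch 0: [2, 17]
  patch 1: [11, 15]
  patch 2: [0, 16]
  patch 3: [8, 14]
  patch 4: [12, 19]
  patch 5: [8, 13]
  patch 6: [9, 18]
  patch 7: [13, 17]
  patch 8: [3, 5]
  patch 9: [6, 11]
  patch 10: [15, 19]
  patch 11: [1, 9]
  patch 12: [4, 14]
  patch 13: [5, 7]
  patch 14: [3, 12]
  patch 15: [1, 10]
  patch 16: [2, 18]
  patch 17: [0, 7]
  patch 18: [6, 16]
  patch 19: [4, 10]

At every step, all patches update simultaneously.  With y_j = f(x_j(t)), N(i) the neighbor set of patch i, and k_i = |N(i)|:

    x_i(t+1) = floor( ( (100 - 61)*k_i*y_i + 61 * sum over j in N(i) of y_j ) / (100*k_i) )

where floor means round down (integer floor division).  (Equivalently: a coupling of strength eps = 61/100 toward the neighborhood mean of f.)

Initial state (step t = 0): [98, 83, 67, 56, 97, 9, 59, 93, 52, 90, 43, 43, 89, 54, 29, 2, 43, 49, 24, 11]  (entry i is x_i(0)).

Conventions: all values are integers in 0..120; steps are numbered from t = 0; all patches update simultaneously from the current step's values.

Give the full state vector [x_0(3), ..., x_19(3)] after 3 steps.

Answer: [98, 48, 87, 105, 10, 63, 80, 69, 86, 52, 22, 36, 40, 48, 72, 47, 78, 85, 79, 7]

Derivation:
t=0: [98, 83, 67, 56, 97, 9, 59, 93, 52, 90, 43, 43, 89, 54, 29, 2, 43, 49, 24, 11]
t=1: [61, 39, 65, 80, 38, 59, 55, 67, 62, 64, 55, 55, 52, 50, 64, 38, 77, 64, 81, 62]
t=2: [50, 103, 37, 31, 86, 68, 44, 57, 40, 64, 80, 79, 82, 66, 44, 103, 18, 48, 26, 78]
t=3: [98, 48, 87, 105, 10, 63, 80, 69, 86, 52, 22, 36, 40, 48, 72, 47, 78, 85, 79, 7]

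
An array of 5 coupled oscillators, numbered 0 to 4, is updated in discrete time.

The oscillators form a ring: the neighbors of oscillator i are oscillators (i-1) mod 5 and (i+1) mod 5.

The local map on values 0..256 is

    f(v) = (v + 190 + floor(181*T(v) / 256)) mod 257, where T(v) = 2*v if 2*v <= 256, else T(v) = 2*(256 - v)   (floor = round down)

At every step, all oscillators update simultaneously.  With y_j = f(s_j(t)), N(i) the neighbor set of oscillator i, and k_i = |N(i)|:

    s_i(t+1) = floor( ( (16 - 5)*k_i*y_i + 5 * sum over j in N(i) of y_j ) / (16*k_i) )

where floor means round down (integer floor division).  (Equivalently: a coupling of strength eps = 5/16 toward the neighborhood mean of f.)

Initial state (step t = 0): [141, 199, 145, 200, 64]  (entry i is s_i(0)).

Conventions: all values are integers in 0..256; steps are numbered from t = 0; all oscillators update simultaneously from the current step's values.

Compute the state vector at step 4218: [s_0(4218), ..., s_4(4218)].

Simulating step by step:
t=0: [141, 199, 145, 200, 64]
t=1: [208, 219, 227, 195, 129]
t=2: [212, 204, 203, 216, 231]
t=3: [206, 209, 209, 204, 201]
t=4: [209, 208, 208, 209, 210]
t=5: [208, 208, 208, 208, 208]
t=6: [208, 208, 208, 208, 208]

Answer: [208, 208, 208, 208, 208]
Key observation: The state at step 5, [208, 208, 208, 208, 208], reappears at step 6: the system is in a cycle of period 1 from step 5 on.  Therefore the state at step 4218 equals the state at step 5 + ((4218 - 5) mod 1) = 5, which is [208, 208, 208, 208, 208].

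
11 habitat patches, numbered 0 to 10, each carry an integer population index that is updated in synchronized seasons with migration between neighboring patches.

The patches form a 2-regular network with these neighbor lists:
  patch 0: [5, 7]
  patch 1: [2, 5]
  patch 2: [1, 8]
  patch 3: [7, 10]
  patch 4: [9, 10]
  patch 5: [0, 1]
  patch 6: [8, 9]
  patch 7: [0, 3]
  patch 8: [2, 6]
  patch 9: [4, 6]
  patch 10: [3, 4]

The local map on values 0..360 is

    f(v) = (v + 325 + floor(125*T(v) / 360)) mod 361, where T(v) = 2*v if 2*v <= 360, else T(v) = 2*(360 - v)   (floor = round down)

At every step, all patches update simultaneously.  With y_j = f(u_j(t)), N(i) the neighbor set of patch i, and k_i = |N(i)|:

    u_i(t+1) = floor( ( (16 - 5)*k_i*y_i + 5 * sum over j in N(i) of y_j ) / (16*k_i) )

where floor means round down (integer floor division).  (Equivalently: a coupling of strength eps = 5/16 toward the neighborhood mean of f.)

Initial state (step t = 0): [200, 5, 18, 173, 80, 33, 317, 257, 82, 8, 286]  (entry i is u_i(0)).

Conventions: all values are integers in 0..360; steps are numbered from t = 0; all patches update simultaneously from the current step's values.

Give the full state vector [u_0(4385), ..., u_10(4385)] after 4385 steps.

Simulating step by step:
t=0: [200, 5, 18, 173, 80, 33, 317, 257, 82, 8, 286]
t=1: [237, 287, 312, 269, 167, 108, 281, 283, 174, 296, 262]
t=2: [266, 278, 299, 296, 262, 192, 293, 297, 272, 294, 286]
t=3: [292, 295, 302, 303, 296, 279, 302, 302, 299, 301, 300]
t=4: [302, 303, 305, 305, 304, 300, 305, 305, 305, 305, 305]
t=5: [306, 306, 306, 307, 306, 305, 307, 306, 307, 306, 306]
t=6: [307, 307, 307, 307, 307, 307, 307, 307, 307, 307, 307]
t=7: [307, 307, 307, 307, 307, 307, 307, 307, 307, 307, 307]

Answer: [307, 307, 307, 307, 307, 307, 307, 307, 307, 307, 307]
Key observation: The state at step 6, [307, 307, 307, 307, 307, 307, 307, 307, 307, 307, 307], reappears at step 7: the system is in a cycle of period 1 from step 6 on.  Therefore the state at step 4385 equals the state at step 6 + ((4385 - 6) mod 1) = 6, which is [307, 307, 307, 307, 307, 307, 307, 307, 307, 307, 307].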